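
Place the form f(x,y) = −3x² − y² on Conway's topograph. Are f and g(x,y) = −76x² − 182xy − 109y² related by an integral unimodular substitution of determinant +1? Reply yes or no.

D₁ = -12, D₂ = -12
f is negative-definite; reduce −f:
−f: flip: (3,0,1)→(1,0,3)
−f: reduced (well bottom): (1,0,3) with a≤c, −a<b≤a
flip sign back: reduced form of f is (-1,0,-3)
g is negative-definite; reduce −g:
−g: translate: b→30 (≡182 mod 152), so (76,182,109)→(76,30,3)
−g: flip: (76,30,3)→(3,-30,76)
−g: translate: b→0 (≡-30 mod 6), so (3,-30,76)→(3,0,1)
−g: flip: (3,0,1)→(1,0,3)
−g: reduced (well bottom): (1,0,3) with a≤c, −a<b≤a
flip sign back: reduced form of g is (-1,0,-3)
reduced forms (-1, 0, -3) vs (-1, 0, -3) ⇒ equivalent

yes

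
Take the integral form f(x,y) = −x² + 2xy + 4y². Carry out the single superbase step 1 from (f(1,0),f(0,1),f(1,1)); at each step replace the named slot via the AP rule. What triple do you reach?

start (-1,4,5) = (f(1,0),f(0,1),f(1,1))
replace slot 1: 2·(4+5) − (-1) = 19 → (19,4,5)

19,4,5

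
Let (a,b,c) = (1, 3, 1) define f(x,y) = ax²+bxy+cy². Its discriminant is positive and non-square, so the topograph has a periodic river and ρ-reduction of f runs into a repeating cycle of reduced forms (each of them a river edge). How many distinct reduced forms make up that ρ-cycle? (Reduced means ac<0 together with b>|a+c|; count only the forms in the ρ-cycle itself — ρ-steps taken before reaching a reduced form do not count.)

D = 5, ⌊√D⌋ = 2
descent: ρ → (1,1,-1)  [lands on river]
river: ρ → (-1,1,1)
ρ-cycle length = 2 (tail of 1 descent step not counted)

2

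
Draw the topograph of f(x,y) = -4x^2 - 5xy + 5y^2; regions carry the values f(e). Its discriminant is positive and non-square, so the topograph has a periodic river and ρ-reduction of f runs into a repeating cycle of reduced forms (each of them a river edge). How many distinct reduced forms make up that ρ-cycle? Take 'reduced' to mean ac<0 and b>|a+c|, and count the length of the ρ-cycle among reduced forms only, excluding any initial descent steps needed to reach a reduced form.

D = 105, ⌊√D⌋ = 10
descent: ρ → (5,5,-4)  [lands on river]
river: ρ → (-4,3,6)
river: ρ → (6,9,-1)
river: ρ → (-1,9,6)
river: ρ → (6,3,-4)
river: ρ → (-4,5,5)
ρ-cycle length = 6 (tail of 1 descent step not counted)

6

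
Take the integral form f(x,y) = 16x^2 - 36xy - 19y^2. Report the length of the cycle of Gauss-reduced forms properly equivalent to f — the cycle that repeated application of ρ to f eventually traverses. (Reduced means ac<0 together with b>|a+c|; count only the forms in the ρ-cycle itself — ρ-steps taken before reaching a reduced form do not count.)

D = 2512, ⌊√D⌋ = 50
descent: ρ → (-19,36,16)  [lands on river]
river: ρ → (16,28,-27)
river: ρ → (-27,26,17)
river: ρ → (17,42,-11)
river: ρ → (-11,46,9)
river: ρ → (9,44,-16)
river: ρ → (-16,20,33)
river: ρ → (33,46,-3)
river: ρ → (-3,50,1)
river: ρ → (1,50,-3)
river: ρ → (-3,46,33)
river: ρ → (33,20,-16)
river: ρ → (-16,44,9)
river: ρ → (9,46,-11)
river: ρ → (-11,42,17)
river: ρ → (17,26,-27)
river: ρ → (-27,28,16)
river: ρ → (16,36,-19)
river: ρ → (-19,40,12)
river: ρ → (12,32,-31)
river: ρ → (-31,30,13)
river: ρ → (13,48,-4)
river: ρ → (-4,48,13)
river: ρ → (13,30,-31)
river: ρ → (-31,32,12)
river: ρ → (12,40,-19)
ρ-cycle length = 26 (tail of 1 descent step not counted)

26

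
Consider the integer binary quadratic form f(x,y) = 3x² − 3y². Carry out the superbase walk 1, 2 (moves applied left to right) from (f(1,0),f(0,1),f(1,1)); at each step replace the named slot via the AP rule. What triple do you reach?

start (3,-3,0) = (f(1,0),f(0,1),f(1,1))
replace slot 1: 2·((-3)+0) − 3 = -9 → (-9,-3,0)
replace slot 2: 2·((-9)+0) − (-3) = -15 → (-9,-15,0)

-9,-15,0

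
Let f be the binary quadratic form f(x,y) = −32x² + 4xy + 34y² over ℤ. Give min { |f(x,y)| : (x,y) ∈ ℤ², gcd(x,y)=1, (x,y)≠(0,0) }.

river: ρ → (34,64,-2)
river: ρ → (-2,64,34)
river: ρ → (34,4,-32)
river: ρ → (-32,60,6)
river: ρ → (6,60,-32)
river: ρ → (-32,4,34)
closes: descent 0, river 6
min |a| on river = 2

2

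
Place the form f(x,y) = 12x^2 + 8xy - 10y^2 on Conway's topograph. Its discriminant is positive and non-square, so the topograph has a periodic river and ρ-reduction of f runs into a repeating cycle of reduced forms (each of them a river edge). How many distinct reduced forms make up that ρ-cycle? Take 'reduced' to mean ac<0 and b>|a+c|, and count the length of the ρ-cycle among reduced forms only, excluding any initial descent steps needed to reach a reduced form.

D = 544, ⌊√D⌋ = 23
river: ρ → (-10,12,10)
river: ρ → (10,8,-12)
river: ρ → (-12,16,6)
river: ρ → (6,20,-6)
river: ρ → (-6,16,12)
river: ρ → (12,8,-10)
ρ-cycle length = 6 (tail of 0 descent steps not counted)

6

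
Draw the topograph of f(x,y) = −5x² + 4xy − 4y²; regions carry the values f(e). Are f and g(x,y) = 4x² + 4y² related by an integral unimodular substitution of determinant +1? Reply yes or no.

D₁ = -64, D₂ = -64
f is negative-definite; reduce −f:
−f: flip: (5,-4,4)→(4,4,5)
−f: reduced (well bottom): (4,4,5) with a≤c, −a<b≤a
flip sign back: reduced form of f is (-4,-4,-5)
g: reduced (well bottom): (4,0,4) with a≤c, −a<b≤a
reduced forms (-4, -4, -5) vs (4, 0, 4) ⇒ inequivalent

no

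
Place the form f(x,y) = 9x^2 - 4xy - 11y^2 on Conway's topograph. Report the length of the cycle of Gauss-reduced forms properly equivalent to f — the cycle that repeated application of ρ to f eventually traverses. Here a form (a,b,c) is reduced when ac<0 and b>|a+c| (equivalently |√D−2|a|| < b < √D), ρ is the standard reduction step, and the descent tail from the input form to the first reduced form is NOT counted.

D = 412, ⌊√D⌋ = 20
descent: ρ → (-11,4,9)  [lands on river]
river: ρ → (9,14,-6)
river: ρ → (-6,10,13)
river: ρ → (13,16,-3)
river: ρ → (-3,20,1)
river: ρ → (1,20,-3)
river: ρ → (-3,16,13)
river: ρ → (13,10,-6)
river: ρ → (-6,14,9)
river: ρ → (9,4,-11)
river: ρ → (-11,18,2)
river: ρ → (2,18,-11)
ρ-cycle length = 12 (tail of 1 descent step not counted)

12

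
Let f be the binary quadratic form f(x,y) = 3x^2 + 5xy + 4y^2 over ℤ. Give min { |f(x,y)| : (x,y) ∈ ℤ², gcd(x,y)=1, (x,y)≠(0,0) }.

translate: b→-1 (≡5 mod 6), so (3,5,4)→(3,-1,2)
flip: (3,-1,2)→(2,1,3)
reduced (well bottom): (2,1,3) with a≤c, −a<b≤a
well minimum = a = 2

2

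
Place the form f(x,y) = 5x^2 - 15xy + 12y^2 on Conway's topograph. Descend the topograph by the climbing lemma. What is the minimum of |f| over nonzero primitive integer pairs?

translate: b→5 (≡-15 mod 10), so (5,-15,12)→(5,5,2)
flip: (5,5,2)→(2,-5,5)
translate: b→-1 (≡-5 mod 4), so (2,-5,5)→(2,-1,2)
flip: (2,-1,2)→(2,1,2)
reduced (well bottom): (2,1,2) with a≤c, −a<b≤a
well minimum = a = 2

2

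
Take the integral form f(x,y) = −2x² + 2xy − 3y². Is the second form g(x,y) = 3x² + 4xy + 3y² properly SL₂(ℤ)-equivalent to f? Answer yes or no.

D₁ = -20, D₂ = -20
f is negative-definite; reduce −f:
−f: translate: b→2 (≡-2 mod 4), so (2,-2,3)→(2,2,3)
−f: reduced (well bottom): (2,2,3) with a≤c, −a<b≤a
flip sign back: reduced form of f is (-2,-2,-3)
g: translate: b→-2 (≡4 mod 6), so (3,4,3)→(3,-2,2)
g: flip: (3,-2,2)→(2,2,3)
g: reduced (well bottom): (2,2,3) with a≤c, −a<b≤a
reduced forms (-2, -2, -3) vs (2, 2, 3) ⇒ inequivalent

no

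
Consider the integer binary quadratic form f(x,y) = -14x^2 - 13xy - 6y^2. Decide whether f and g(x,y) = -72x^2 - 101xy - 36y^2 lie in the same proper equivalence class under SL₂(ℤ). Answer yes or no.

D₁ = -167, D₂ = -167
f is negative-definite; reduce −f:
−f: flip: (14,13,6)→(6,-13,14)
−f: translate: b→-1 (≡-13 mod 12), so (6,-13,14)→(6,-1,7)
−f: reduced (well bottom): (6,-1,7) with a≤c, −a<b≤a
flip sign back: reduced form of f is (-6,1,-7)
g is negative-definite; reduce −g:
−g: translate: b→-43 (≡101 mod 144), so (72,101,36)→(72,-43,7)
−g: flip: (72,-43,7)→(7,43,72)
−g: translate: b→1 (≡43 mod 14), so (7,43,72)→(7,1,6)
−g: flip: (7,1,6)→(6,-1,7)
−g: reduced (well bottom): (6,-1,7) with a≤c, −a<b≤a
flip sign back: reduced form of g is (-6,1,-7)
reduced forms (-6, 1, -7) vs (-6, 1, -7) ⇒ equivalent

yes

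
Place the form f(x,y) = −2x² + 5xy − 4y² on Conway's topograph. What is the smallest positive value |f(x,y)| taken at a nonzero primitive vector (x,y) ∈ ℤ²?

translate: b→-1 (≡-5 mod 4), so (2,-5,4)→(2,-1,1)
flip: (2,-1,1)→(1,1,2)
reduced (well bottom): (1,1,2) with a≤c, −a<b≤a
well minimum |f| = |-1| = 1 (negative-definite)

1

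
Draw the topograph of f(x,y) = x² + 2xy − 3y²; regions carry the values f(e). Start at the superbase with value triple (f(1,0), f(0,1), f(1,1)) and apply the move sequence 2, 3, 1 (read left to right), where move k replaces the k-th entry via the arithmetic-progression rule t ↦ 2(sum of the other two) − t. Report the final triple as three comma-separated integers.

start (1,-3,0) = (f(1,0),f(0,1),f(1,1))
replace slot 2: 2·(1+0) − (-3) = 5 → (1,5,0)
replace slot 3: 2·(1+5) − 0 = 12 → (1,5,12)
replace slot 1: 2·(5+12) − 1 = 33 → (33,5,12)

33,5,12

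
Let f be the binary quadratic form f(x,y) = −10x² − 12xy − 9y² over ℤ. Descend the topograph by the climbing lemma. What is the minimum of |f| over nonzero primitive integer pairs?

translate: b→-8 (≡12 mod 20), so (10,12,9)→(10,-8,7)
flip: (10,-8,7)→(7,8,10)
translate: b→-6 (≡8 mod 14), so (7,8,10)→(7,-6,9)
reduced (well bottom): (7,-6,9) with a≤c, −a<b≤a
well minimum |f| = |-7| = 7 (negative-definite)

7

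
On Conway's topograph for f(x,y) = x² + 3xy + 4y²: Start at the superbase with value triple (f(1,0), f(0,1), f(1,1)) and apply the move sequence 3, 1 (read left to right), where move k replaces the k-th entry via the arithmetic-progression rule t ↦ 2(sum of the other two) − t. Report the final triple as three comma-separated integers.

start (1,4,8) = (f(1,0),f(0,1),f(1,1))
replace slot 3: 2·(1+4) − 8 = 2 → (1,4,2)
replace slot 1: 2·(4+2) − 1 = 11 → (11,4,2)

11,4,2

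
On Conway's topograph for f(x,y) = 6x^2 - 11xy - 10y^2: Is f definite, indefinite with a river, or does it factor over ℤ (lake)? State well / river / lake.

D = b²−4ac = (-11)² − 4·6·(-10) = 361
D = 19² is a perfect square ⇒ form factors over ℤ ⇒ lakes

lake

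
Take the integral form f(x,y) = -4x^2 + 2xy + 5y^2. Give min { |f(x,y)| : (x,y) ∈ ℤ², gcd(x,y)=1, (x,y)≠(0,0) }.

river: ρ → (5,8,-1)
river: ρ → (-1,8,5)
river: ρ → (5,2,-4)
river: ρ → (-4,6,3)
river: ρ → (3,6,-4)
river: ρ → (-4,2,5)
closes: descent 0, river 6
min |a| on river = 1

1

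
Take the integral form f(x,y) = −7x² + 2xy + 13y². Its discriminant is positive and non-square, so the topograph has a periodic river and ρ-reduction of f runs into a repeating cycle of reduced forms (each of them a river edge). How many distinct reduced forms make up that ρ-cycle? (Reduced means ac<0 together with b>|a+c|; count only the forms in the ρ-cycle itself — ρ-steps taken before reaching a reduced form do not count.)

D = 368, ⌊√D⌋ = 19
descent: ρ → (13,-2,-7)
descent: ρ → (-7,16,4)  [lands on river]
river: ρ → (4,16,-7)
river: ρ → (-7,12,8)
river: ρ → (8,4,-11)
river: ρ → (-11,18,1)
river: ρ → (1,18,-11)
river: ρ → (-11,4,8)
river: ρ → (8,12,-7)
ρ-cycle length = 8 (tail of 2 descent steps not counted)

8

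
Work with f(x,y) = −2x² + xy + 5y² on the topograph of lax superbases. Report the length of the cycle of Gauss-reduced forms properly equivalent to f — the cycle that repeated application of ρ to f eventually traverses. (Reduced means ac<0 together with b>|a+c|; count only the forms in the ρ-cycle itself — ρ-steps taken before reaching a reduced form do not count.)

D = 41, ⌊√D⌋ = 6
descent: ρ → (5,-1,-2)
descent: ρ → (-2,5,2)  [lands on river]
river: ρ → (2,3,-4)
river: ρ → (-4,5,1)
river: ρ → (1,5,-4)
river: ρ → (-4,3,2)
river: ρ → (2,5,-2)
river: ρ → (-2,3,4)
river: ρ → (4,5,-1)
river: ρ → (-1,5,4)
river: ρ → (4,3,-2)
ρ-cycle length = 10 (tail of 2 descent steps not counted)

10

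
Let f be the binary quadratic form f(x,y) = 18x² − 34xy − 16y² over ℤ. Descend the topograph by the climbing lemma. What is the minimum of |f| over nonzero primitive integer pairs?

descent: ρ → (-16,34,18)  [lands on river]
river: ρ → (18,38,-12)
river: ρ → (-12,34,24)
river: ρ → (24,14,-22)
river: ρ → (-22,30,16)
river: ρ → (16,34,-18)
river: ρ → (-18,38,12)
river: ρ → (12,34,-24)
river: ρ → (-24,14,22)
river: ρ → (22,30,-16)
closes: descent 1, river 10
min |a| on river = 12

12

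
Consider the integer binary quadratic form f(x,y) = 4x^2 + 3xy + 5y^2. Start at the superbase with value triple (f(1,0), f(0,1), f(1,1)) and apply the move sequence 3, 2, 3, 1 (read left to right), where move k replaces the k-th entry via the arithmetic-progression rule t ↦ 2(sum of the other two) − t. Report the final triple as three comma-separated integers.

start (4,5,12) = (f(1,0),f(0,1),f(1,1))
replace slot 3: 2·(4+5) − 12 = 6 → (4,5,6)
replace slot 2: 2·(4+6) − 5 = 15 → (4,15,6)
replace slot 3: 2·(4+15) − 6 = 32 → (4,15,32)
replace slot 1: 2·(15+32) − 4 = 90 → (90,15,32)

90,15,32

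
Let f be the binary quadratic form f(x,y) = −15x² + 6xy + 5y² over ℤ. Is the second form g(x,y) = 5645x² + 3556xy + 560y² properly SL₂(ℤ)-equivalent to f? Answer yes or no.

D₁ = 336, D₂ = 336
river cycle of f (length 4): (5, 14, -7), (-7, 14, 5), (5, 16, -4), (-4, 16, 5)
river cycle of g (length 4): (-4, 16, 5), (5, 14, -7), (-7, 14, 5), (5, 16, -4)
cycles coincide ⇒ equivalent

yes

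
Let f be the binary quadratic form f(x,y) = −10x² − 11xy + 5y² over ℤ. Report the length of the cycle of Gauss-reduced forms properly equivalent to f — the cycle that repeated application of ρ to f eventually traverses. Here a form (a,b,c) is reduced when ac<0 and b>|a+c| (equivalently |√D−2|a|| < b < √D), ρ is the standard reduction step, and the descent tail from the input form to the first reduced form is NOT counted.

D = 321, ⌊√D⌋ = 17
descent: ρ → (5,11,-10)  [lands on river]
river: ρ → (-10,9,6)
river: ρ → (6,15,-4)
river: ρ → (-4,17,2)
river: ρ → (2,15,-12)
river: ρ → (-12,9,5)
ρ-cycle length = 6 (tail of 1 descent step not counted)

6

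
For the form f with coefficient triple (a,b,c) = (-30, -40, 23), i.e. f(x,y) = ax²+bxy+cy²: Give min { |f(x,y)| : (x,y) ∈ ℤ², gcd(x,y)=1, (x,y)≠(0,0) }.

descent: ρ → (23,40,-30)  [lands on river]
river: ρ → (-30,20,33)
river: ρ → (33,46,-17)
river: ρ → (-17,56,18)
river: ρ → (18,52,-23)
river: ρ → (-23,40,30)
river: ρ → (30,20,-33)
river: ρ → (-33,46,17)
river: ρ → (17,56,-18)
river: ρ → (-18,52,23)
closes: descent 1, river 10
min |a| on river = 17

17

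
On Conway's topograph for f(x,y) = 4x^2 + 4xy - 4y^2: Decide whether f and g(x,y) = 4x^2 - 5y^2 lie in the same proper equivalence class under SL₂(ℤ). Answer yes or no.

D₁ = 80, D₂ = 80
river cycle of f (length 2): (-4, 4, 4), (4, 4, -4)
river cycle of g (length 2): (4, 8, -1), (-1, 8, 4)
cycles differ ⇒ inequivalent

no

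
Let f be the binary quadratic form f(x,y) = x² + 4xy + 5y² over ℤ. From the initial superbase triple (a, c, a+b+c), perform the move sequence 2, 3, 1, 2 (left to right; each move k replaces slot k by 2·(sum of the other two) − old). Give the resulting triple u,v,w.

start (1,5,10) = (f(1,0),f(0,1),f(1,1))
replace slot 2: 2·(1+10) − 5 = 17 → (1,17,10)
replace slot 3: 2·(1+17) − 10 = 26 → (1,17,26)
replace slot 1: 2·(17+26) − 1 = 85 → (85,17,26)
replace slot 2: 2·(85+26) − 17 = 205 → (85,205,26)

85,205,26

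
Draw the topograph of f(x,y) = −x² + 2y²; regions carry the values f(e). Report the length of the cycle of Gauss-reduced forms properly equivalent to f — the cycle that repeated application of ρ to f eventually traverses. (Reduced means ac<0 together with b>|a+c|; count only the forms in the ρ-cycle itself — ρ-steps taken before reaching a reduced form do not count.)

D = 8, ⌊√D⌋ = 2
descent: ρ → (2,0,-1)
descent: ρ → (-1,2,1)  [lands on river]
river: ρ → (1,2,-1)
ρ-cycle length = 2 (tail of 2 descent steps not counted)

2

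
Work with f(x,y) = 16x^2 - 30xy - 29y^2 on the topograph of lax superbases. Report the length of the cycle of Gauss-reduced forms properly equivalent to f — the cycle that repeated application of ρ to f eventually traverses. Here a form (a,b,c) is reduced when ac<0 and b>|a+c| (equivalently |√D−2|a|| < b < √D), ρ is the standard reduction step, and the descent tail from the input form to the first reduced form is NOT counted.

D = 2756, ⌊√D⌋ = 52
descent: ρ → (-29,30,16)  [lands on river]
river: ρ → (16,34,-25)
river: ρ → (-25,16,25)
river: ρ → (25,34,-16)
river: ρ → (-16,30,29)
river: ρ → (29,28,-17)
river: ρ → (-17,40,17)
river: ρ → (17,28,-29)
ρ-cycle length = 8 (tail of 1 descent step not counted)

8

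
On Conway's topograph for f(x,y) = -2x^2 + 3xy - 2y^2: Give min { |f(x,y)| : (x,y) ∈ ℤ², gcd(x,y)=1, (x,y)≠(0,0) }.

translate: b→1 (≡-3 mod 4), so (2,-3,2)→(2,1,1)
flip: (2,1,1)→(1,-1,2)
translate: b→1 (≡-1 mod 2), so (1,-1,2)→(1,1,2)
reduced (well bottom): (1,1,2) with a≤c, −a<b≤a
well minimum |f| = |-1| = 1 (negative-definite)

1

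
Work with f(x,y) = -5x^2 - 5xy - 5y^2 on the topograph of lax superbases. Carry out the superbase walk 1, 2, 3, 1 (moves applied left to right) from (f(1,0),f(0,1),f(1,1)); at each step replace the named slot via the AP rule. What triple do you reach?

start (-5,-5,-15) = (f(1,0),f(0,1),f(1,1))
replace slot 1: 2·((-5)+(-15)) − (-5) = -35 → (-35,-5,-15)
replace slot 2: 2·((-35)+(-15)) − (-5) = -95 → (-35,-95,-15)
replace slot 3: 2·((-35)+(-95)) − (-15) = -245 → (-35,-95,-245)
replace slot 1: 2·((-95)+(-245)) − (-35) = -645 → (-645,-95,-245)

-645,-95,-245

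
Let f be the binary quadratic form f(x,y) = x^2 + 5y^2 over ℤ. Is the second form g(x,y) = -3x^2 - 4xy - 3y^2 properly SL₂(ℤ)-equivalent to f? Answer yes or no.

D₁ = -20, D₂ = -20
f: reduced (well bottom): (1,0,5) with a≤c, −a<b≤a
g is negative-definite; reduce −g:
−g: translate: b→-2 (≡4 mod 6), so (3,4,3)→(3,-2,2)
−g: flip: (3,-2,2)→(2,2,3)
−g: reduced (well bottom): (2,2,3) with a≤c, −a<b≤a
flip sign back: reduced form of g is (-2,-2,-3)
reduced forms (1, 0, 5) vs (-2, -2, -3) ⇒ inequivalent

no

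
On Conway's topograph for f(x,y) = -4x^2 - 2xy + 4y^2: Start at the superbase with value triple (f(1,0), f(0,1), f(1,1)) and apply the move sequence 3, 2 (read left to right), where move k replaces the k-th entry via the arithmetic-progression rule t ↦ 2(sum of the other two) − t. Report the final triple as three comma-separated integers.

start (-4,4,-2) = (f(1,0),f(0,1),f(1,1))
replace slot 3: 2·((-4)+4) − (-2) = 2 → (-4,4,2)
replace slot 2: 2·((-4)+2) − 4 = -8 → (-4,-8,2)

-4,-8,2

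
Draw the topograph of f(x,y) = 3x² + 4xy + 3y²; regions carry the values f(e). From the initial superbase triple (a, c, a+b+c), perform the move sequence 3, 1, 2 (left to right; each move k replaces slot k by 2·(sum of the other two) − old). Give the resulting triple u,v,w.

start (3,3,10) = (f(1,0),f(0,1),f(1,1))
replace slot 3: 2·(3+3) − 10 = 2 → (3,3,2)
replace slot 1: 2·(3+2) − 3 = 7 → (7,3,2)
replace slot 2: 2·(7+2) − 3 = 15 → (7,15,2)

7,15,2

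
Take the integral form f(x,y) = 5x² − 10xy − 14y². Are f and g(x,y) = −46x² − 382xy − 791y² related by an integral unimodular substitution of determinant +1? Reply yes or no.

D₁ = 380, D₂ = 380
river cycle of f (length 4): (-14, 10, 5), (5, 10, -14), (-14, 18, 1), (1, 18, -14)
river cycle of g (length 4): (1, 18, -14), (-14, 10, 5), (5, 10, -14), (-14, 18, 1)
cycles coincide ⇒ equivalent

yes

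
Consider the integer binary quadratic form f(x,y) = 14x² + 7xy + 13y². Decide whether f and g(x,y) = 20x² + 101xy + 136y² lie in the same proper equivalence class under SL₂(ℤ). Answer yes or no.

D₁ = -679, D₂ = -679
f: flip: (14,7,13)→(13,-7,14)
f: reduced (well bottom): (13,-7,14) with a≤c, −a<b≤a
g: translate: b→-19 (≡101 mod 40), so (20,101,136)→(20,-19,13)
g: flip: (20,-19,13)→(13,19,20)
g: translate: b→-7 (≡19 mod 26), so (13,19,20)→(13,-7,14)
g: reduced (well bottom): (13,-7,14) with a≤c, −a<b≤a
reduced forms (13, -7, 14) vs (13, -7, 14) ⇒ equivalent

yes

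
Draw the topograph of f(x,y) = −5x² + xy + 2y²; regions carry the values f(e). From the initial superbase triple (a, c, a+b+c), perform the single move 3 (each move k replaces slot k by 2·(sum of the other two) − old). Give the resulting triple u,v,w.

start (-5,2,-2) = (f(1,0),f(0,1),f(1,1))
replace slot 3: 2·((-5)+2) − (-2) = -4 → (-5,2,-4)

-5,2,-4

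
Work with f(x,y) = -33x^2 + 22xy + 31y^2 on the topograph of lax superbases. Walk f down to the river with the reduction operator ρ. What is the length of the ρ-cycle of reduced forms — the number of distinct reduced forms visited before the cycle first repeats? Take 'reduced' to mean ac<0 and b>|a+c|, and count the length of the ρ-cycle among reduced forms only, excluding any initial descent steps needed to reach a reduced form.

D = 4576, ⌊√D⌋ = 67
river: ρ → (31,40,-24)
river: ρ → (-24,56,15)
river: ρ → (15,64,-8)
river: ρ → (-8,64,15)
river: ρ → (15,56,-24)
river: ρ → (-24,40,31)
river: ρ → (31,22,-33)
river: ρ → (-33,44,20)
river: ρ → (20,36,-41)
river: ρ → (-41,46,15)
river: ρ → (15,44,-44)
river: ρ → (-44,44,15)
river: ρ → (15,46,-41)
river: ρ → (-41,36,20)
river: ρ → (20,44,-33)
river: ρ → (-33,22,31)
ρ-cycle length = 16 (tail of 0 descent steps not counted)

16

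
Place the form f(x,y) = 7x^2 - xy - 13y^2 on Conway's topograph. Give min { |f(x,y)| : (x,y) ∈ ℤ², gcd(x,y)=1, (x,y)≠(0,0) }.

descent: ρ → (-13,1,7)
descent: ρ → (7,13,-7)  [lands on river]
river: ρ → (-7,15,5)
river: ρ → (5,15,-7)
river: ρ → (-7,13,7)
river: ρ → (7,15,-5)
river: ρ → (-5,15,7)
closes: descent 2, river 6
min |a| on river = 5

5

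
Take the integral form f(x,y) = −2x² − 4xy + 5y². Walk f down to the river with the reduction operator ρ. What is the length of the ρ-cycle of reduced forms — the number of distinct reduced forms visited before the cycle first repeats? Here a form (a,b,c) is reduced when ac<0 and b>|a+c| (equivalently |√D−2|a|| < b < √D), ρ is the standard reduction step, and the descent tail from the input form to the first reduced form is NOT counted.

D = 56, ⌊√D⌋ = 7
descent: ρ → (5,4,-2)  [lands on river]
river: ρ → (-2,4,5)
river: ρ → (5,6,-1)
river: ρ → (-1,6,5)
ρ-cycle length = 4 (tail of 1 descent step not counted)

4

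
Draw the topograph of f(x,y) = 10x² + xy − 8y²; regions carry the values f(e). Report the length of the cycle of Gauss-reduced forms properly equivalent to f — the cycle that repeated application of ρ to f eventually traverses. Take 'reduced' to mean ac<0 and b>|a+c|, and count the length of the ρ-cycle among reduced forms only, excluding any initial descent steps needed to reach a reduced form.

D = 321, ⌊√D⌋ = 17
descent: ρ → (-8,15,3)  [lands on river]
river: ρ → (3,15,-8)
river: ρ → (-8,17,1)
river: ρ → (1,17,-8)
ρ-cycle length = 4 (tail of 1 descent step not counted)

4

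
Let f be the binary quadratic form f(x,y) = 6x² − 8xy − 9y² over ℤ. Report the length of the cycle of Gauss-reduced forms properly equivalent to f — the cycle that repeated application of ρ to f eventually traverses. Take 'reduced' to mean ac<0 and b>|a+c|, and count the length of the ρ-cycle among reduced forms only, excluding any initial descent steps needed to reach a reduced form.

D = 280, ⌊√D⌋ = 16
descent: ρ → (-9,8,6)  [lands on river]
river: ρ → (6,16,-1)
river: ρ → (-1,16,6)
river: ρ → (6,8,-9)
river: ρ → (-9,10,5)
river: ρ → (5,10,-9)
ρ-cycle length = 6 (tail of 1 descent step not counted)

6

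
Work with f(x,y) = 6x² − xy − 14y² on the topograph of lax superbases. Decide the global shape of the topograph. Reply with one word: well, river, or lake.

D = b²−4ac = (-1)² − 4·6·(-14) = 337
D > 0 non-square ⇒ indefinite ⇒ periodic river

river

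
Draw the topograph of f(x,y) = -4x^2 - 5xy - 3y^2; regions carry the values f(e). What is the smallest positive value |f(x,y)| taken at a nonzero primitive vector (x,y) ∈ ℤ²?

translate: b→-3 (≡5 mod 8), so (4,5,3)→(4,-3,2)
flip: (4,-3,2)→(2,3,4)
translate: b→-1 (≡3 mod 4), so (2,3,4)→(2,-1,3)
reduced (well bottom): (2,-1,3) with a≤c, −a<b≤a
well minimum |f| = |-2| = 2 (negative-definite)

2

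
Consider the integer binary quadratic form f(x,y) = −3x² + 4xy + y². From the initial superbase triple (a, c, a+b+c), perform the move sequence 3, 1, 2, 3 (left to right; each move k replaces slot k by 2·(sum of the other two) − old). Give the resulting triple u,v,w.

start (-3,1,2) = (f(1,0),f(0,1),f(1,1))
replace slot 3: 2·((-3)+1) − 2 = -6 → (-3,1,-6)
replace slot 1: 2·(1+(-6)) − (-3) = -7 → (-7,1,-6)
replace slot 2: 2·((-7)+(-6)) − 1 = -27 → (-7,-27,-6)
replace slot 3: 2·((-7)+(-27)) − (-6) = -62 → (-7,-27,-62)

-7,-27,-62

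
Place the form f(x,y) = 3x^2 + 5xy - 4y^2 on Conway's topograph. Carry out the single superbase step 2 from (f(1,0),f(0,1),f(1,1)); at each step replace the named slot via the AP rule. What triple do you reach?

start (3,-4,4) = (f(1,0),f(0,1),f(1,1))
replace slot 2: 2·(3+4) − (-4) = 18 → (3,18,4)

3,18,4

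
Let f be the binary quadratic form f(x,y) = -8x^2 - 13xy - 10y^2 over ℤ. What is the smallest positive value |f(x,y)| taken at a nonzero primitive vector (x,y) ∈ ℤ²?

translate: b→-3 (≡13 mod 16), so (8,13,10)→(8,-3,5)
flip: (8,-3,5)→(5,3,8)
reduced (well bottom): (5,3,8) with a≤c, −a<b≤a
well minimum |f| = |-5| = 5 (negative-definite)

5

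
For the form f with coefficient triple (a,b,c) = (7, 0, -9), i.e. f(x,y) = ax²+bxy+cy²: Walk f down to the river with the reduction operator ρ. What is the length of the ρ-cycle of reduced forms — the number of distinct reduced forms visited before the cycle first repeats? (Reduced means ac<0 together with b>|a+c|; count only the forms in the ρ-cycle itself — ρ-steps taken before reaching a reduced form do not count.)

D = 252, ⌊√D⌋ = 15
descent: ρ → (-9,0,7)
descent: ρ → (7,14,-2)  [lands on river]
river: ρ → (-2,14,7)
ρ-cycle length = 2 (tail of 2 descent steps not counted)

2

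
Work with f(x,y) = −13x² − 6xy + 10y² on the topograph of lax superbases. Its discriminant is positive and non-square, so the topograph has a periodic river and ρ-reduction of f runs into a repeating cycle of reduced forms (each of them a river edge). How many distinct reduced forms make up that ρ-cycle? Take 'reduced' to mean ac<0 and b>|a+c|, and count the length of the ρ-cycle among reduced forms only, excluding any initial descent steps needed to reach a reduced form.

D = 556, ⌊√D⌋ = 23
descent: ρ → (10,6,-13)  [lands on river]
river: ρ → (-13,20,3)
river: ρ → (3,22,-6)
river: ρ → (-6,14,15)
river: ρ → (15,16,-5)
river: ρ → (-5,14,18)
river: ρ → (18,22,-1)
river: ρ → (-1,22,18)
river: ρ → (18,14,-5)
river: ρ → (-5,16,15)
river: ρ → (15,14,-6)
river: ρ → (-6,22,3)
river: ρ → (3,20,-13)
river: ρ → (-13,6,10)
river: ρ → (10,14,-9)
river: ρ → (-9,22,2)
river: ρ → (2,22,-9)
river: ρ → (-9,14,10)
ρ-cycle length = 18 (tail of 1 descent step not counted)

18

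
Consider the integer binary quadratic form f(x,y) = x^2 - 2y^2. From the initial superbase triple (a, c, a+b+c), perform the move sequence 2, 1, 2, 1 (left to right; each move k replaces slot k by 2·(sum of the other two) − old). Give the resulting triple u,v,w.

start (1,-2,-1) = (f(1,0),f(0,1),f(1,1))
replace slot 2: 2·(1+(-1)) − (-2) = 2 → (1,2,-1)
replace slot 1: 2·(2+(-1)) − 1 = 1 → (1,2,-1)
replace slot 2: 2·(1+(-1)) − 2 = -2 → (1,-2,-1)
replace slot 1: 2·((-2)+(-1)) − 1 = -7 → (-7,-2,-1)

-7,-2,-1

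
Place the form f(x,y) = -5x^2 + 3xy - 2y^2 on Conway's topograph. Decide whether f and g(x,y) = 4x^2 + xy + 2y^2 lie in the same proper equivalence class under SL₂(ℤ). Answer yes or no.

D₁ = -31, D₂ = -31
f is negative-definite; reduce −f:
−f: flip: (5,-3,2)→(2,3,5)
−f: translate: b→-1 (≡3 mod 4), so (2,3,5)→(2,-1,4)
−f: reduced (well bottom): (2,-1,4) with a≤c, −a<b≤a
flip sign back: reduced form of f is (-2,1,-4)
g: flip: (4,1,2)→(2,-1,4)
g: reduced (well bottom): (2,-1,4) with a≤c, −a<b≤a
reduced forms (-2, 1, -4) vs (2, -1, 4) ⇒ inequivalent

no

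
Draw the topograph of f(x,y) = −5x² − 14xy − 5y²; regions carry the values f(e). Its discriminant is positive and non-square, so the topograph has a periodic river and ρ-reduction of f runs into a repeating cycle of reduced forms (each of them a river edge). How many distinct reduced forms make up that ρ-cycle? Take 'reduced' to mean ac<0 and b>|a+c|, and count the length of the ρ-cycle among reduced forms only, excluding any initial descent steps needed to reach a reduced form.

D = 96, ⌊√D⌋ = 9
descent: ρ → (-5,4,4)  [lands on river]
river: ρ → (4,4,-5)
river: ρ → (-5,6,3)
river: ρ → (3,6,-5)
ρ-cycle length = 4 (tail of 1 descent step not counted)

4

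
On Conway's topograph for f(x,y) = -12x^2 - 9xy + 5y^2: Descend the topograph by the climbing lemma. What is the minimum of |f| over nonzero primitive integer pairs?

descent: ρ → (5,9,-12)  [lands on river]
river: ρ → (-12,15,2)
river: ρ → (2,17,-4)
river: ρ → (-4,15,6)
river: ρ → (6,9,-10)
river: ρ → (-10,11,5)
closes: descent 1, river 6
min |a| on river = 2

2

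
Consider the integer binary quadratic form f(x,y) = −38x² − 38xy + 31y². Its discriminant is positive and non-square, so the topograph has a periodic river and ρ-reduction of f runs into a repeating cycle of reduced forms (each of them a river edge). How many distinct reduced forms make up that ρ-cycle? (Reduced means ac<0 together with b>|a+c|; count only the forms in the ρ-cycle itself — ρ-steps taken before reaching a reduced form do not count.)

D = 6156, ⌊√D⌋ = 78
descent: ρ → (31,38,-38)  [lands on river]
river: ρ → (-38,38,31)
river: ρ → (31,24,-45)
river: ρ → (-45,66,10)
river: ρ → (10,74,-17)
river: ρ → (-17,62,34)
river: ρ → (34,74,-5)
river: ρ → (-5,76,19)
river: ρ → (19,76,-5)
river: ρ → (-5,74,34)
river: ρ → (34,62,-17)
river: ρ → (-17,74,10)
river: ρ → (10,66,-45)
river: ρ → (-45,24,31)
ρ-cycle length = 14 (tail of 1 descent step not counted)

14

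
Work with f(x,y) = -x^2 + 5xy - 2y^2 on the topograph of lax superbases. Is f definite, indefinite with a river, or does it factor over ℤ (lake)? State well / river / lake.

D = b²−4ac = 5² − 4·(-1)·(-2) = 17
D > 0 non-square ⇒ indefinite ⇒ periodic river

river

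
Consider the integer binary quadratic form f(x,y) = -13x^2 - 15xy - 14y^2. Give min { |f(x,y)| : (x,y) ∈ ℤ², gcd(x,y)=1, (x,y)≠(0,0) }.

translate: b→-11 (≡15 mod 26), so (13,15,14)→(13,-11,12)
flip: (13,-11,12)→(12,11,13)
reduced (well bottom): (12,11,13) with a≤c, −a<b≤a
well minimum |f| = |-12| = 12 (negative-definite)

12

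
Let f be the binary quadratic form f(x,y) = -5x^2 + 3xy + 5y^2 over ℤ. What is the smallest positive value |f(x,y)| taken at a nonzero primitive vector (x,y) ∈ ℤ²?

river: ρ → (5,7,-3)
river: ρ → (-3,5,7)
river: ρ → (7,9,-1)
river: ρ → (-1,9,7)
river: ρ → (7,5,-3)
river: ρ → (-3,7,5)
river: ρ → (5,3,-5)
river: ρ → (-5,7,3)
river: ρ → (3,5,-7)
river: ρ → (-7,9,1)
river: ρ → (1,9,-7)
river: ρ → (-7,5,3)
river: ρ → (3,7,-5)
river: ρ → (-5,3,5)
closes: descent 0, river 14
min |a| on river = 1

1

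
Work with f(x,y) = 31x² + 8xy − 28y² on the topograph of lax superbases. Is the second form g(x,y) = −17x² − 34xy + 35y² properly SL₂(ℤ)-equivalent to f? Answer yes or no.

D₁ = 3536, D₂ = 3536
river cycle of f (length 8): (-28, 48, 11), (11, 40, -44), (-44, 48, 7), (7, 50, -37), (-37, 24, 20), (20, 56, -5), (-5, 54, 31), (31, 8, -28)
river cycle of g (length 8): (35, 34, -17), (-17, 34, 35), (35, 36, -16), (-16, 28, 43), (43, 58, -1), (-1, 58, 43), (43, 28, -16), (-16, 36, 35)
cycles differ ⇒ inequivalent

no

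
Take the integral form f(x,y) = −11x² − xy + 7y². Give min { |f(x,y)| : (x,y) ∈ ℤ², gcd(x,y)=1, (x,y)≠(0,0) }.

descent: ρ → (7,15,-3)  [lands on river]
river: ρ → (-3,15,7)
river: ρ → (7,13,-5)
river: ρ → (-5,17,1)
river: ρ → (1,17,-5)
river: ρ → (-5,13,7)
closes: descent 1, river 6
min |a| on river = 1

1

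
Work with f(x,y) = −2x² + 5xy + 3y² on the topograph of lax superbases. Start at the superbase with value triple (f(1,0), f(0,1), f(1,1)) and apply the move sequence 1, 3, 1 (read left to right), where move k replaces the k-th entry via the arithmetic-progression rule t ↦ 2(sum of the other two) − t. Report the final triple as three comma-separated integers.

start (-2,3,6) = (f(1,0),f(0,1),f(1,1))
replace slot 1: 2·(3+6) − (-2) = 20 → (20,3,6)
replace slot 3: 2·(20+3) − 6 = 40 → (20,3,40)
replace slot 1: 2·(3+40) − 20 = 66 → (66,3,40)

66,3,40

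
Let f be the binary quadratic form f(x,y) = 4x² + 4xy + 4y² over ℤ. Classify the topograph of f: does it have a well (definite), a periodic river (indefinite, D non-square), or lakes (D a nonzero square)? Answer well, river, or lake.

D = b²−4ac = 4² − 4·4·4 = -48
D < 0 ⇒ definite ⇒ every region one sign ⇒ single well

well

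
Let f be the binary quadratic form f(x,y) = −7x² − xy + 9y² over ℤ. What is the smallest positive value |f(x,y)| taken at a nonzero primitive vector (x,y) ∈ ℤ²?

descent: ρ → (9,1,-7)
descent: ρ → (-7,13,3)  [lands on river]
river: ρ → (3,11,-11)
river: ρ → (-11,11,3)
river: ρ → (3,13,-7)
river: ρ → (-7,15,1)
river: ρ → (1,15,-7)
closes: descent 2, river 6
min |a| on river = 1

1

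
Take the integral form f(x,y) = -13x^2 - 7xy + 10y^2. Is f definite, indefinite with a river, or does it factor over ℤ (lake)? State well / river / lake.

D = b²−4ac = (-7)² − 4·(-13)·10 = 569
D > 0 non-square ⇒ indefinite ⇒ periodic river

river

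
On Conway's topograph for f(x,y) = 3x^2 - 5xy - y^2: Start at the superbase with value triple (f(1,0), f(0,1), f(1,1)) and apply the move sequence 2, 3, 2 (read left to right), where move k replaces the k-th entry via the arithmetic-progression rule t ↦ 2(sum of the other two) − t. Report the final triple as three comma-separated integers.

start (3,-1,-3) = (f(1,0),f(0,1),f(1,1))
replace slot 2: 2·(3+(-3)) − (-1) = 1 → (3,1,-3)
replace slot 3: 2·(3+1) − (-3) = 11 → (3,1,11)
replace slot 2: 2·(3+11) − 1 = 27 → (3,27,11)

3,27,11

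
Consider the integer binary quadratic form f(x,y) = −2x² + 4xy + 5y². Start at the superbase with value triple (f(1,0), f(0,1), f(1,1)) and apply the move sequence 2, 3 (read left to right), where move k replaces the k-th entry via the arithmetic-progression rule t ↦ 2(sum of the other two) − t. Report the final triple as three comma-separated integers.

start (-2,5,7) = (f(1,0),f(0,1),f(1,1))
replace slot 2: 2·((-2)+7) − 5 = 5 → (-2,5,7)
replace slot 3: 2·((-2)+5) − 7 = -1 → (-2,5,-1)

-2,5,-1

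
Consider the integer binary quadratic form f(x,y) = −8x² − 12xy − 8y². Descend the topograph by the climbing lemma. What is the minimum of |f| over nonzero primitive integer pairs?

translate: b→-4 (≡12 mod 16), so (8,12,8)→(8,-4,4)
flip: (8,-4,4)→(4,4,8)
reduced (well bottom): (4,4,8) with a≤c, −a<b≤a
well minimum |f| = |-4| = 4 (negative-definite)

4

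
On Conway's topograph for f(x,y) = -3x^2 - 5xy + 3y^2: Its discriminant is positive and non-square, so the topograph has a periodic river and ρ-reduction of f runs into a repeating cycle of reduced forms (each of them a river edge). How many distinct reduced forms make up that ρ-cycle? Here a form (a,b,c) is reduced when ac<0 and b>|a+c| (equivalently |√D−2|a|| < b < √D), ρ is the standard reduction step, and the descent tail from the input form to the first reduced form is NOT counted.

D = 61, ⌊√D⌋ = 7
descent: ρ → (3,5,-3)  [lands on river]
river: ρ → (-3,7,1)
river: ρ → (1,7,-3)
river: ρ → (-3,5,3)
river: ρ → (3,7,-1)
river: ρ → (-1,7,3)
ρ-cycle length = 6 (tail of 1 descent step not counted)

6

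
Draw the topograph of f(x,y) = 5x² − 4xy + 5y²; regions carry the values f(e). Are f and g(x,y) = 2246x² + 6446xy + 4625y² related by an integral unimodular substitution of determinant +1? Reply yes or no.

D₁ = -84, D₂ = -84
f: flip: (5,-4,5)→(5,4,5)
f: reduced (well bottom): (5,4,5) with a≤c, −a<b≤a
g: translate: b→1954 (≡6446 mod 4492), so (2246,6446,4625)→(2246,1954,425)
g: flip: (2246,1954,425)→(425,-1954,2246)
g: translate: b→-254 (≡-1954 mod 850), so (425,-1954,2246)→(425,-254,38)
g: flip: (425,-254,38)→(38,254,425)
g: translate: b→26 (≡254 mod 76), so (38,254,425)→(38,26,5)
g: flip: (38,26,5)→(5,-26,38)
g: translate: b→4 (≡-26 mod 10), so (5,-26,38)→(5,4,5)
g: reduced (well bottom): (5,4,5) with a≤c, −a<b≤a
reduced forms (5, 4, 5) vs (5, 4, 5) ⇒ equivalent

yes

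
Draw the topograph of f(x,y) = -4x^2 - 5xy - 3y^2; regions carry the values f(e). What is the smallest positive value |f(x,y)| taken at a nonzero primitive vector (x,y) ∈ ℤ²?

translate: b→-3 (≡5 mod 8), so (4,5,3)→(4,-3,2)
flip: (4,-3,2)→(2,3,4)
translate: b→-1 (≡3 mod 4), so (2,3,4)→(2,-1,3)
reduced (well bottom): (2,-1,3) with a≤c, −a<b≤a
well minimum |f| = |-2| = 2 (negative-definite)

2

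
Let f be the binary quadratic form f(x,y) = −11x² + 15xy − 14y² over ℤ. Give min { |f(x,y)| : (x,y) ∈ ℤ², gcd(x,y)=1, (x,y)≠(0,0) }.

translate: b→7 (≡-15 mod 22), so (11,-15,14)→(11,7,10)
flip: (11,7,10)→(10,-7,11)
reduced (well bottom): (10,-7,11) with a≤c, −a<b≤a
well minimum |f| = |-10| = 10 (negative-definite)

10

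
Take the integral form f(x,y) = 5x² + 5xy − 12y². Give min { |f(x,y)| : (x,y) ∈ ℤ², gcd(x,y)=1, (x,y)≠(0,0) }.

descent: ρ → (-12,-5,5)
descent: ρ → (5,15,-2)  [lands on river]
river: ρ → (-2,13,12)
river: ρ → (12,11,-3)
river: ρ → (-3,13,8)
river: ρ → (8,3,-8)
river: ρ → (-8,13,3)
river: ρ → (3,11,-12)
river: ρ → (-12,13,2)
river: ρ → (2,15,-5)
river: ρ → (-5,15,2)
river: ρ → (2,13,-12)
river: ρ → (-12,11,3)
river: ρ → (3,13,-8)
river: ρ → (-8,3,8)
river: ρ → (8,13,-3)
river: ρ → (-3,11,12)
river: ρ → (12,13,-2)
river: ρ → (-2,15,5)
closes: descent 2, river 18
min |a| on river = 2

2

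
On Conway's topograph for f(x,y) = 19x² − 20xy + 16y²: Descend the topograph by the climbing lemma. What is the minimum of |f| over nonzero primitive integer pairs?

translate: b→18 (≡-20 mod 38), so (19,-20,16)→(19,18,15)
flip: (19,18,15)→(15,-18,19)
translate: b→12 (≡-18 mod 30), so (15,-18,19)→(15,12,16)
reduced (well bottom): (15,12,16) with a≤c, −a<b≤a
well minimum = a = 15

15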